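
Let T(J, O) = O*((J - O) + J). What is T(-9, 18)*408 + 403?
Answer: -263981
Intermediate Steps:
T(J, O) = O*(-O + 2*J)
T(-9, 18)*408 + 403 = (18*(-1*18 + 2*(-9)))*408 + 403 = (18*(-18 - 18))*408 + 403 = (18*(-36))*408 + 403 = -648*408 + 403 = -264384 + 403 = -263981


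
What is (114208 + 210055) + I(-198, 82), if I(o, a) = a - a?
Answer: 324263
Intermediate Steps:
I(o, a) = 0
(114208 + 210055) + I(-198, 82) = (114208 + 210055) + 0 = 324263 + 0 = 324263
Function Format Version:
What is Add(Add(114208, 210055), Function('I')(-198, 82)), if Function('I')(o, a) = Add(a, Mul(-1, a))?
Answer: 324263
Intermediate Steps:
Function('I')(o, a) = 0
Add(Add(114208, 210055), Function('I')(-198, 82)) = Add(Add(114208, 210055), 0) = Add(324263, 0) = 324263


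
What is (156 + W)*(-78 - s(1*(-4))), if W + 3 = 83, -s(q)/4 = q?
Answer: -22184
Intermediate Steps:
s(q) = -4*q
W = 80 (W = -3 + 83 = 80)
(156 + W)*(-78 - s(1*(-4))) = (156 + 80)*(-78 - (-4)*1*(-4)) = 236*(-78 - (-4)*(-4)) = 236*(-78 - 1*16) = 236*(-78 - 16) = 236*(-94) = -22184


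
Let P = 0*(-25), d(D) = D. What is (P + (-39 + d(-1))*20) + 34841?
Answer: 34041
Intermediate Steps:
P = 0
(P + (-39 + d(-1))*20) + 34841 = (0 + (-39 - 1)*20) + 34841 = (0 - 40*20) + 34841 = (0 - 800) + 34841 = -800 + 34841 = 34041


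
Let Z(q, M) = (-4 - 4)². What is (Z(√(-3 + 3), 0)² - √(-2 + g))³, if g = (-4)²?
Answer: (4096 - √14)³ ≈ 6.8531e+10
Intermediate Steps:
Z(q, M) = 64 (Z(q, M) = (-8)² = 64)
g = 16
(Z(√(-3 + 3), 0)² - √(-2 + g))³ = (64² - √(-2 + 16))³ = (4096 - √14)³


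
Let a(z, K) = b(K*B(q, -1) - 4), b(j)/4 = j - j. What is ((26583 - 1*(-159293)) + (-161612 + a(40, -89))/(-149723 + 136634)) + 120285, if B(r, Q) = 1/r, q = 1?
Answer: 4007502941/13089 ≈ 3.0617e+5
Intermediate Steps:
b(j) = 0 (b(j) = 4*(j - j) = 4*0 = 0)
a(z, K) = 0
((26583 - 1*(-159293)) + (-161612 + a(40, -89))/(-149723 + 136634)) + 120285 = ((26583 - 1*(-159293)) + (-161612 + 0)/(-149723 + 136634)) + 120285 = ((26583 + 159293) - 161612/(-13089)) + 120285 = (185876 - 161612*(-1/13089)) + 120285 = (185876 + 161612/13089) + 120285 = 2433092576/13089 + 120285 = 4007502941/13089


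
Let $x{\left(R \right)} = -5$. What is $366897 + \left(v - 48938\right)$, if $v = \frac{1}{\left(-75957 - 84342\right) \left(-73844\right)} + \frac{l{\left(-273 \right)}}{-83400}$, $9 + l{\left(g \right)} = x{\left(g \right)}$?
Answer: $\frac{6539461128836271833}{20566994881050} \approx 3.1796 \cdot 10^{5}$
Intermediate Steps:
$l{\left(g \right)} = -14$ ($l{\left(g \right)} = -9 - 5 = -14$)
$v = \frac{3452494883}{20566994881050}$ ($v = \frac{1}{\left(-75957 - 84342\right) \left(-73844\right)} - \frac{14}{-83400} = \frac{1}{-160299} \left(- \frac{1}{73844}\right) - - \frac{7}{41700} = \left(- \frac{1}{160299}\right) \left(- \frac{1}{73844}\right) + \frac{7}{41700} = \frac{1}{11837119356} + \frac{7}{41700} = \frac{3452494883}{20566994881050} \approx 0.00016787$)
$366897 + \left(v - 48938\right) = 366897 + \left(\frac{3452494883}{20566994881050} - 48938\right) = 366897 - \frac{1006507592036330017}{20566994881050} = \frac{6539461128836271833}{20566994881050}$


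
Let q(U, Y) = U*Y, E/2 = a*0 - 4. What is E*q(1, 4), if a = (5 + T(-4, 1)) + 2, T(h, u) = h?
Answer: -32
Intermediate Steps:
a = 3 (a = (5 - 4) + 2 = 1 + 2 = 3)
E = -8 (E = 2*(3*0 - 4) = 2*(0 - 4) = 2*(-4) = -8)
E*q(1, 4) = -8*4 = -32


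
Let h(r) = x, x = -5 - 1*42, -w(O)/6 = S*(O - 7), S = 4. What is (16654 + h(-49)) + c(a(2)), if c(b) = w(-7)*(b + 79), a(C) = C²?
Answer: 44495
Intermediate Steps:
w(O) = 168 - 24*O (w(O) = -24*(O - 7) = -24*(-7 + O) = -6*(-28 + 4*O) = 168 - 24*O)
x = -47 (x = -5 - 42 = -47)
h(r) = -47
c(b) = 26544 + 336*b (c(b) = (168 - 24*(-7))*(b + 79) = (168 + 168)*(79 + b) = 336*(79 + b) = 26544 + 336*b)
(16654 + h(-49)) + c(a(2)) = (16654 - 47) + (26544 + 336*2²) = 16607 + (26544 + 336*4) = 16607 + (26544 + 1344) = 16607 + 27888 = 44495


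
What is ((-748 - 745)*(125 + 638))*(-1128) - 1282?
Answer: 1284970070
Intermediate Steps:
((-748 - 745)*(125 + 638))*(-1128) - 1282 = -1493*763*(-1128) - 1282 = -1139159*(-1128) - 1282 = 1284971352 - 1282 = 1284970070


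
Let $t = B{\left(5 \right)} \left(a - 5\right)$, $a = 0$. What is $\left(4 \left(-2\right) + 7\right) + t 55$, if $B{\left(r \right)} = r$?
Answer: $-1376$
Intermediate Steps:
$t = -25$ ($t = 5 \left(0 - 5\right) = 5 \left(-5\right) = -25$)
$\left(4 \left(-2\right) + 7\right) + t 55 = \left(4 \left(-2\right) + 7\right) - 1375 = \left(-8 + 7\right) - 1375 = -1 - 1375 = -1376$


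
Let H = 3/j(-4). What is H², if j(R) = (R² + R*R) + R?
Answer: 9/784 ≈ 0.011480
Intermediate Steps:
j(R) = R + 2*R² (j(R) = (R² + R²) + R = 2*R² + R = R + 2*R²)
H = 3/28 (H = 3/((-4*(1 + 2*(-4)))) = 3/((-4*(1 - 8))) = 3/((-4*(-7))) = 3/28 ≈ 0.10714)
H² = (3/28)² = 9/784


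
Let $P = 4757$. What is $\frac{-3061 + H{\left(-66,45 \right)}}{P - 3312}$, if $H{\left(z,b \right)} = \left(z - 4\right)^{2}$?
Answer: $\frac{1839}{1445} \approx 1.2727$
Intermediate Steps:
$H{\left(z,b \right)} = \left(-4 + z\right)^{2}$
$\frac{-3061 + H{\left(-66,45 \right)}}{P - 3312} = \frac{-3061 + \left(-4 - 66\right)^{2}}{4757 - 3312} = \frac{-3061 + \left(-70\right)^{2}}{1445} = \left(-3061 + 4900\right) \frac{1}{1445} = 1839 \cdot \frac{1}{1445} = \frac{1839}{1445}$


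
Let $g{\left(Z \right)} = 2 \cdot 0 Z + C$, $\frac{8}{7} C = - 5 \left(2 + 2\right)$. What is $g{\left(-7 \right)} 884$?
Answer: $-15470$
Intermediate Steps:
$C = - \frac{35}{2}$ ($C = \frac{7 \left(- 5 \left(2 + 2\right)\right)}{8} = \frac{7 \left(\left(-5\right) 4\right)}{8} = \frac{7}{8} \left(-20\right) = - \frac{35}{2} \approx -17.5$)
$g{\left(Z \right)} = - \frac{35}{2}$ ($g{\left(Z \right)} = 2 \cdot 0 Z - \frac{35}{2} = 0 Z - \frac{35}{2} = 0 - \frac{35}{2} = - \frac{35}{2}$)
$g{\left(-7 \right)} 884 = \left(- \frac{35}{2}\right) 884 = -15470$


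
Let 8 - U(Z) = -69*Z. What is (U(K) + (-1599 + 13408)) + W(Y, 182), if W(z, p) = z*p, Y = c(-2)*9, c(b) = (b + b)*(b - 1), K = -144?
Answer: 21537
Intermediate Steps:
U(Z) = 8 + 69*Z (U(Z) = 8 - (-69)*Z = 8 + 69*Z)
c(b) = 2*b*(-1 + b) (c(b) = (2*b)*(-1 + b) = 2*b*(-1 + b))
Y = 108 (Y = (2*(-2)*(-1 - 2))*9 = (2*(-2)*(-3))*9 = 12*9 = 108)
W(z, p) = p*z
(U(K) + (-1599 + 13408)) + W(Y, 182) = ((8 + 69*(-144)) + (-1599 + 13408)) + 182*108 = ((8 - 9936) + 11809) + 19656 = (-9928 + 11809) + 19656 = 1881 + 19656 = 21537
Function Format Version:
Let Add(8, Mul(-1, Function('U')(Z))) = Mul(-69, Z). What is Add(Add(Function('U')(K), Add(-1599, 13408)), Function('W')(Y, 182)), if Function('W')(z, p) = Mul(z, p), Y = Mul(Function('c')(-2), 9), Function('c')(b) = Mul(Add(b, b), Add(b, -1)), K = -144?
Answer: 21537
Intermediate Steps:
Function('U')(Z) = Add(8, Mul(69, Z)) (Function('U')(Z) = Add(8, Mul(-1, Mul(-69, Z))) = Add(8, Mul(69, Z)))
Function('c')(b) = Mul(2, b, Add(-1, b)) (Function('c')(b) = Mul(Mul(2, b), Add(-1, b)) = Mul(2, b, Add(-1, b)))
Y = 108 (Y = Mul(Mul(2, -2, Add(-1, -2)), 9) = Mul(Mul(2, -2, -3), 9) = Mul(12, 9) = 108)
Function('W')(z, p) = Mul(p, z)
Add(Add(Function('U')(K), Add(-1599, 13408)), Function('W')(Y, 182)) = Add(Add(Add(8, Mul(69, -144)), Add(-1599, 13408)), Mul(182, 108)) = Add(Add(Add(8, -9936), 11809), 19656) = Add(Add(-9928, 11809), 19656) = Add(1881, 19656) = 21537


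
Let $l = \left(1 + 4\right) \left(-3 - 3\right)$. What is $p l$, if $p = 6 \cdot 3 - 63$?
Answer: $1350$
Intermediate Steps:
$l = -30$ ($l = 5 \left(-6\right) = -30$)
$p = -45$ ($p = 18 - 63 = -45$)
$p l = \left(-45\right) \left(-30\right) = 1350$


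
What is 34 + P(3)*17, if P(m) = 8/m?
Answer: 238/3 ≈ 79.333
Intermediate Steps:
34 + P(3)*17 = 34 + (8/3)*17 = 34 + 136/3 = 238/3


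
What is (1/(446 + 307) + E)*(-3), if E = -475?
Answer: 357674/251 ≈ 1425.0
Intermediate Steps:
(1/(446 + 307) + E)*(-3) = (1/(446 + 307) - 475)*(-3) = (1/753 - 475)*(-3) = -357674/753*(-3) = 357674/251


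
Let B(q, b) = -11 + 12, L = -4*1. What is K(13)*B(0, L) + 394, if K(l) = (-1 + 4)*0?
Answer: 394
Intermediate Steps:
L = -4
B(q, b) = 1
K(l) = 0 (K(l) = 3*0 = 0)
K(13)*B(0, L) + 394 = 0*1 + 394 = 0 + 394 = 394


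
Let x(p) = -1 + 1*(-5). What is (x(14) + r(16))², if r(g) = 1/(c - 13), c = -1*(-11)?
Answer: 169/4 ≈ 42.250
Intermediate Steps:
c = 11
x(p) = -6 (x(p) = -1 - 5 = -6)
r(g) = -½ (r(g) = 1/(11 - 13) = 1/(-2) = -½)
(x(14) + r(16))² = (-6 - ½)² = (-13/2)² = 169/4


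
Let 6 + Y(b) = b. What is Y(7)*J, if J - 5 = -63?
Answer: -58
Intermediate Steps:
J = -58 (J = 5 - 63 = -58)
Y(b) = -6 + b
Y(7)*J = (-6 + 7)*(-58) = 1*(-58) = -58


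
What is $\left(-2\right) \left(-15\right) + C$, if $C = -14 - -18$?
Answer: $34$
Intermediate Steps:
$C = 4$ ($C = -14 + 18 = 4$)
$\left(-2\right) \left(-15\right) + C = \left(-2\right) \left(-15\right) + 4 = 30 + 4 = 34$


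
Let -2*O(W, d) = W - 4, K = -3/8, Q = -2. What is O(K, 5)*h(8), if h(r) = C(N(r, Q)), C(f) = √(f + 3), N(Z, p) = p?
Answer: 35/16 ≈ 2.1875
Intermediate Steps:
C(f) = √(3 + f)
K = -3/8 (K = -3*⅛ = -3/8 ≈ -0.37500)
O(W, d) = 2 - W/2 (O(W, d) = -(W - 4)/2 = -(-4 + W)/2 = 2 - W/2)
h(r) = 1 (h(r) = √(3 - 2) = √1 = 1)
O(K, 5)*h(8) = (2 - ½*(-3/8))*1 = (2 + 3/16)*1 = (35/16)*1 = 35/16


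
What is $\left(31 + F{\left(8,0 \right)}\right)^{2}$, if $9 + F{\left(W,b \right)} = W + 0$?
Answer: $900$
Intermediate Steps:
$F{\left(W,b \right)} = -9 + W$ ($F{\left(W,b \right)} = -9 + \left(W + 0\right) = -9 + W$)
$\left(31 + F{\left(8,0 \right)}\right)^{2} = \left(31 + \left(-9 + 8\right)\right)^{2} = \left(31 - 1\right)^{2} = 30^{2} = 900$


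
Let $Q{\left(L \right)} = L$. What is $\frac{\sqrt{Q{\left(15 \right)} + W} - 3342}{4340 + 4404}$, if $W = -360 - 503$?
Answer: $- \frac{1671}{4372} + \frac{i \sqrt{53}}{2186} \approx -0.38221 + 0.0033303 i$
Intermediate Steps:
$W = -863$ ($W = -360 - 503 = -863$)
$\frac{\sqrt{Q{\left(15 \right)} + W} - 3342}{4340 + 4404} = \frac{\sqrt{15 - 863} - 3342}{4340 + 4404} = \frac{\sqrt{-848} - 3342}{8744} = \left(4 i \sqrt{53} - 3342\right) \frac{1}{8744} = \left(-3342 + 4 i \sqrt{53}\right) \frac{1}{8744} = - \frac{1671}{4372} + \frac{i \sqrt{53}}{2186}$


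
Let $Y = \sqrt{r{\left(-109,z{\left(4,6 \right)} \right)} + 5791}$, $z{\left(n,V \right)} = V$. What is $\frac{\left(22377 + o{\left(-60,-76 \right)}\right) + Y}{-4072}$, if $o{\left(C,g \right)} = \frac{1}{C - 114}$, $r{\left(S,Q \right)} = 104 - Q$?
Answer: $- \frac{3893597}{708528} - \frac{\sqrt{5889}}{4072} \approx -5.5142$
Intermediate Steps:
$Y = \sqrt{5889}$ ($Y = \sqrt{\left(104 - 6\right) + 5791} = \sqrt{98 + 5791} = \sqrt{5889} \approx 76.74$)
$o{\left(C,g \right)} = \frac{1}{-114 + C}$
$\frac{\left(22377 + o{\left(-60,-76 \right)}\right) + Y}{-4072} = \frac{\left(22377 + \frac{1}{-114 - 60}\right) + \sqrt{5889}}{-4072} = \left(\left(22377 + \frac{1}{-174}\right) + \sqrt{5889}\right) \left(- \frac{1}{4072}\right) = \left(\left(22377 - \frac{1}{174}\right) + \sqrt{5889}\right) \left(- \frac{1}{4072}\right) = \left(\frac{3893597}{174} + \sqrt{5889}\right) \left(- \frac{1}{4072}\right) = - \frac{3893597}{708528} - \frac{\sqrt{5889}}{4072}$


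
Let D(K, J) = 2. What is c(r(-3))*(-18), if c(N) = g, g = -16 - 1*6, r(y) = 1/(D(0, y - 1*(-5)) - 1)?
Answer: 396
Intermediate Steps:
r(y) = 1 (r(y) = 1/(2 - 1) = 1/1 = 1)
g = -22 (g = -16 - 6 = -22)
c(N) = -22
c(r(-3))*(-18) = -22*(-18) = 396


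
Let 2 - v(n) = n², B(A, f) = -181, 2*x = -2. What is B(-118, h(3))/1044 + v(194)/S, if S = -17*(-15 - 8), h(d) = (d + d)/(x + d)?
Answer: -39360667/408204 ≈ -96.424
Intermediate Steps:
x = -1 (x = (½)*(-2) = -1)
h(d) = 2*d/(-1 + d) (h(d) = (d + d)/(-1 + d) = (2*d)/(-1 + d) = 2*d/(-1 + d))
v(n) = 2 - n²
S = 391 (S = -17*(-23) = 391)
B(-118, h(3))/1044 + v(194)/S = -181/1044 + (2 - 1*194²)/391 = -181*1/1044 + (2 - 1*37636)*(1/391) = -181/1044 + (2 - 37636)*(1/391) = -181/1044 - 37634*1/391 = -181/1044 - 37634/391 = -39360667/408204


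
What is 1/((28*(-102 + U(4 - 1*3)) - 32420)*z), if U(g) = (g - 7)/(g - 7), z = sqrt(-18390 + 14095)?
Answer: I*sqrt(4295)/151390160 ≈ 4.329e-7*I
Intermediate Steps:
z = I*sqrt(4295) (z = sqrt(-4295) = I*sqrt(4295) ≈ 65.536*I)
U(g) = 1 (U(g) = (-7 + g)/(-7 + g) = 1)
1/((28*(-102 + U(4 - 1*3)) - 32420)*z) = 1/((28*(-102 + 1) - 32420)*((I*sqrt(4295)))) = (-I*sqrt(4295)/4295)/(28*(-101) - 32420) = (-I*sqrt(4295)/4295)/(-2828 - 32420) = (-I*sqrt(4295)/4295)/(-35248) = -(-1)*I*sqrt(4295)/151390160 = I*sqrt(4295)/151390160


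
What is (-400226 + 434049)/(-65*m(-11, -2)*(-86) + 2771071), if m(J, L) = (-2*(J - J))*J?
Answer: 33823/2771071 ≈ 0.012206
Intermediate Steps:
m(J, L) = 0 (m(J, L) = (-2*0)*J = 0*J = 0)
(-400226 + 434049)/(-65*m(-11, -2)*(-86) + 2771071) = (-400226 + 434049)/(-65*0*(-86) + 2771071) = 33823/(0*(-86) + 2771071) = 33823/(0 + 2771071) = 33823/2771071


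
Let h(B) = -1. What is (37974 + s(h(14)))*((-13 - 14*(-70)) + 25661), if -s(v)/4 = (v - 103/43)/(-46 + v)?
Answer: 2043562398360/2021 ≈ 1.0112e+9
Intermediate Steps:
s(v) = -4*(-103/43 + v)/(-46 + v) (s(v) = -4*(v - 103/43)/(-46 + v) = -4*(-103/43 + v)/(-46 + v))
(37974 + s(h(14)))*((-13 - 14*(-70)) + 25661) = (37974 + 4*(103 - 43*(-1))/(43*(-46 - 1)))*((-13 - 14*(-70)) + 25661) = (37974 + (4/43)*(103 + 43)/(-47))*((-13 + 980) + 25661) = (37974 + (4/43)*(-1/47)*146)*(967 + 25661) = (37974 - 584/2021)*26628 = (76744870/2021)*26628 = 2043562398360/2021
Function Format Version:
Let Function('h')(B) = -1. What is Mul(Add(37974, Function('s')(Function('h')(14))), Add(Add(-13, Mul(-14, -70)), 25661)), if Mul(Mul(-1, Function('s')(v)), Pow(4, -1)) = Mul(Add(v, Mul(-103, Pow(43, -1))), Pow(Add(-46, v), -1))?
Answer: Rational(2043562398360, 2021) ≈ 1.0112e+9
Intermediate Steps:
Function('s')(v) = Mul(-4, Pow(Add(-46, v), -1), Add(Rational(-103, 43), v)) (Function('s')(v) = Mul(-4, Mul(Add(v, Mul(-103, Pow(43, -1))), Pow(Add(-46, v), -1))) = Mul(-4, Mul(Add(v, Mul(-103, Rational(1, 43))), Pow(Add(-46, v), -1))) = Mul(-4, Mul(Add(v, Rational(-103, 43)), Pow(Add(-46, v), -1))) = Mul(-4, Mul(Add(Rational(-103, 43), v), Pow(Add(-46, v), -1))) = Mul(-4, Mul(Pow(Add(-46, v), -1), Add(Rational(-103, 43), v))) = Mul(-4, Pow(Add(-46, v), -1), Add(Rational(-103, 43), v)))
Mul(Add(37974, Function('s')(Function('h')(14))), Add(Add(-13, Mul(-14, -70)), 25661)) = Mul(Add(37974, Mul(Rational(4, 43), Pow(Add(-46, -1), -1), Add(103, Mul(-43, -1)))), Add(Add(-13, Mul(-14, -70)), 25661)) = Mul(Add(37974, Mul(Rational(4, 43), Pow(-47, -1), Add(103, 43))), Add(Add(-13, 980), 25661)) = Mul(Add(37974, Mul(Rational(4, 43), Rational(-1, 47), 146)), Add(967, 25661)) = Mul(Add(37974, Rational(-584, 2021)), 26628) = Mul(Rational(76744870, 2021), 26628) = Rational(2043562398360, 2021)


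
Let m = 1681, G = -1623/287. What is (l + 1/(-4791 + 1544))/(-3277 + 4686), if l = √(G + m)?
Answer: -1/4575023 + 2*√34499122/404383 ≈ 0.029049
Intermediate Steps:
G = -1623/287 (G = -1623*1/287 = -1623/287 ≈ -5.6551)
l = 2*√34499122/287 (l = √(-1623/287 + 1681) = √(480824/287) = 2*√34499122/287 ≈ 40.931)
(l + 1/(-4791 + 1544))/(-3277 + 4686) = (2*√34499122/287 + 1/(-4791 + 1544))/(-3277 + 4686) = (2*√34499122/287 + 1/(-3247))/1409 = (2*√34499122/287 - 1/3247)*(1/1409) = (-1/3247 + 2*√34499122/287)*(1/1409) = -1/4575023 + 2*√34499122/404383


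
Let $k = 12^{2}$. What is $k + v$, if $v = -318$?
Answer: $-174$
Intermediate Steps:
$k = 144$
$k + v = 144 - 318 = -174$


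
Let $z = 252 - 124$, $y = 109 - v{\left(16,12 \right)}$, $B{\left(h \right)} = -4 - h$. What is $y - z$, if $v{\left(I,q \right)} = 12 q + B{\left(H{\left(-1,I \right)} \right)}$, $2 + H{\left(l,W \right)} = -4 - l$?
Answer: $-164$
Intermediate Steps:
$H{\left(l,W \right)} = -6 - l$ ($H{\left(l,W \right)} = -2 - \left(4 + l\right) = -6 - l$)
$v{\left(I,q \right)} = 1 + 12 q$ ($v{\left(I,q \right)} = 12 q - \left(-2 + 1\right) = 12 q - -1 = 12 q + \left(-4 + 5\right) = 12 q + 1 = 1 + 12 q$)
$y = -36$ ($y = 109 - \left(1 + 12 \cdot 12\right) = 109 - \left(1 + 144\right) = 109 - 145 = -36$)
$z = 128$
$y - z = -36 - 128 = -164$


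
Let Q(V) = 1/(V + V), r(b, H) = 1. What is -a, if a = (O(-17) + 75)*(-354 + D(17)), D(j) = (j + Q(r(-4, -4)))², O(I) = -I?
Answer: 4393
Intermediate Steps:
Q(V) = 1/(2*V)
D(j) = (½ + j)² (D(j) = (j + (½)/1)² = (j + (½)*1)² = (j + ½)² = (½ + j)²)
a = -4393 (a = (-1*(-17) + 75)*(-354 + (1 + 2*17)²/4) = (17 + 75)*(-354 + (1 + 34)²/4) = 92*(-354 + (¼)*35²) = 92*(-354 + (¼)*1225) = 92*(-354 + 1225/4) = 92*(-191/4) = -4393)
-a = -1*(-4393) = 4393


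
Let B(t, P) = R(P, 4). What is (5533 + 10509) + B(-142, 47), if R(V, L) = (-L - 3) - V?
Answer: 15988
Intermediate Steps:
R(V, L) = -3 - L - V (R(V, L) = (-3 - L) - V = -3 - L - V)
B(t, P) = -7 - P (B(t, P) = -3 - 1*4 - P = -3 - 4 - P = -7 - P)
(5533 + 10509) + B(-142, 47) = (5533 + 10509) + (-7 - 1*47) = 16042 + (-7 - 47) = 16042 - 54 = 15988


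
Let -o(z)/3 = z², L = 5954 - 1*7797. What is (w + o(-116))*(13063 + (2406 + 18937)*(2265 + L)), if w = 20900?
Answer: -175597641612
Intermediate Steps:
L = -1843 (L = 5954 - 7797 = -1843)
o(z) = -3*z²
(w + o(-116))*(13063 + (2406 + 18937)*(2265 + L)) = (20900 - 3*(-116)²)*(13063 + (2406 + 18937)*(2265 - 1843)) = (20900 - 3*13456)*(13063 + 21343*422) = (20900 - 40368)*(13063 + 9006746) = -19468*9019809 = -175597641612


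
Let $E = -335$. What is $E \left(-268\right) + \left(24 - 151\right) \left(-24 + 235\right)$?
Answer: $62983$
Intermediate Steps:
$E \left(-268\right) + \left(24 - 151\right) \left(-24 + 235\right) = \left(-335\right) \left(-268\right) + \left(24 - 151\right) \left(-24 + 235\right) = 89780 - 26797 = 62983$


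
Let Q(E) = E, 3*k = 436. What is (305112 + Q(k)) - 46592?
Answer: 775996/3 ≈ 2.5867e+5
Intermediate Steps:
k = 436/3 (k = (1/3)*436 = 436/3 ≈ 145.33)
(305112 + Q(k)) - 46592 = (305112 + 436/3) - 46592 = 915772/3 - 46592 = 775996/3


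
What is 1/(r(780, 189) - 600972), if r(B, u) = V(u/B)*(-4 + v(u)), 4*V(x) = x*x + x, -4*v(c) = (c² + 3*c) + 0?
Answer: -67600/40671879081 ≈ -1.6621e-6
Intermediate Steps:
v(c) = -3*c/4 - c²/4 (v(c) = -((c² + 3*c) + 0)/4 = -(c² + 3*c)/4 = -3*c/4 - c²/4)
V(x) = x/4 + x²/4 (V(x) = (x*x + x)/4 = (x² + x)/4 = (x + x²)/4 = x/4 + x²/4)
r(B, u) = u*(1 + u/B)*(-4 - u*(3 + u)/4)/(4*B) (r(B, u) = ((u/B)*(1 + u/B)/4)*(-4 - u*(3 + u)/4) = (u*(1 + u/B)/(4*B))*(-4 - u*(3 + u)/4) = u*(1 + u/B)*(-4 - u*(3 + u)/4)/(4*B))
1/(r(780, 189) - 600972) = 1/(-1/16*189*(16 + 189*(3 + 189))*(780 + 189)/780² - 600972) = 1/(-1/16*189*1/608400*(16 + 189*192)*969 - 600972) = 1/(-1/16*189*1/608400*(16 + 36288)*969 - 600972) = 1/(-1/16*189*1/608400*36304*969 - 600972) = 1/(-46171881/67600 - 600972) = 1/(-40671879081/67600) = -67600/40671879081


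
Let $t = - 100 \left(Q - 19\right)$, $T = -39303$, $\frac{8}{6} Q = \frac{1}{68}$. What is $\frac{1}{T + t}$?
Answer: $- \frac{68}{2543479} \approx -2.6735 \cdot 10^{-5}$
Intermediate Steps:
$Q = \frac{3}{272}$ ($Q = \frac{3}{4 \cdot 68} = \frac{3}{4} \cdot \frac{1}{68} = \frac{3}{272} \approx 0.011029$)
$t = \frac{129125}{68}$ ($t = - 100 \left(\frac{3}{272} - 19\right) = \left(-100\right) \left(- \frac{5165}{272}\right) = \frac{129125}{68} \approx 1898.9$)
$\frac{1}{T + t} = \frac{1}{-39303 + \frac{129125}{68}} = \frac{1}{- \frac{2543479}{68}} = - \frac{68}{2543479}$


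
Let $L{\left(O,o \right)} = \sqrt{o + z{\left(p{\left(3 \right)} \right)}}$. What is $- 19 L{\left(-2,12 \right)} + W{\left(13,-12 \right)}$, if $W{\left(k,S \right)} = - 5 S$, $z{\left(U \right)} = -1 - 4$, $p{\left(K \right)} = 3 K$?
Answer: $60 - 19 \sqrt{7} \approx 9.7307$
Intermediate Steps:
$z{\left(U \right)} = -5$
$L{\left(O,o \right)} = \sqrt{-5 + o}$ ($L{\left(O,o \right)} = \sqrt{o - 5} = \sqrt{-5 + o}$)
$- 19 L{\left(-2,12 \right)} + W{\left(13,-12 \right)} = - 19 \sqrt{-5 + 12} - -60 = - 19 \sqrt{7} + 60 = 60 - 19 \sqrt{7}$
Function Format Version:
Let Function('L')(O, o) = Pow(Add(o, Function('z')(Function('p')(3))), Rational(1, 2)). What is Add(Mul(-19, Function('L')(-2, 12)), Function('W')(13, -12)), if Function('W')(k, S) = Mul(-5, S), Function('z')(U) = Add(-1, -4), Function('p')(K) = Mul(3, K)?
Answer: Add(60, Mul(-19, Pow(7, Rational(1, 2)))) ≈ 9.7307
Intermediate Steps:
Function('z')(U) = -5
Function('L')(O, o) = Pow(Add(-5, o), Rational(1, 2)) (Function('L')(O, o) = Pow(Add(o, -5), Rational(1, 2)) = Pow(Add(-5, o), Rational(1, 2)))
Add(Mul(-19, Function('L')(-2, 12)), Function('W')(13, -12)) = Add(Mul(-19, Pow(Add(-5, 12), Rational(1, 2))), Mul(-5, -12)) = Add(Mul(-19, Pow(7, Rational(1, 2))), 60) = Add(60, Mul(-19, Pow(7, Rational(1, 2))))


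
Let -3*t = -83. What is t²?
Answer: 6889/9 ≈ 765.44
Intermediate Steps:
t = 83/3 (t = -⅓*(-83) = 83/3 ≈ 27.667)
t² = (83/3)² = 6889/9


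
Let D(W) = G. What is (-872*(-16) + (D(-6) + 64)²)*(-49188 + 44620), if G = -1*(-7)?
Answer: -86760024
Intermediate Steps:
G = 7
D(W) = 7
(-872*(-16) + (D(-6) + 64)²)*(-49188 + 44620) = (-872*(-16) + (7 + 64)²)*(-49188 + 44620) = (13952 + 71²)*(-4568) = (13952 + 5041)*(-4568) = 18993*(-4568) = -86760024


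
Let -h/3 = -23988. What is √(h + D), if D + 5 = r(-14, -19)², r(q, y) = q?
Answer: √72155 ≈ 268.62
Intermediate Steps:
h = 71964 (h = -3*(-23988) = 71964)
D = 191 (D = -5 + (-14)² = -5 + 196 = 191)
√(h + D) = √(71964 + 191) = √72155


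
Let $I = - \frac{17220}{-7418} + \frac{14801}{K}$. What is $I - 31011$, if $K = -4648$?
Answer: $- \frac{534626903381}{17239432} \approx -31012.0$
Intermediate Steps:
$I = - \frac{14877629}{17239432}$ ($I = - \frac{17220}{-7418} + \frac{14801}{-4648} = \left(-17220\right) \left(- \frac{1}{7418}\right) + 14801 \left(- \frac{1}{4648}\right) = \frac{8610}{3709} - \frac{14801}{4648} = - \frac{14877629}{17239432} \approx -0.863$)
$I - 31011 = - \frac{14877629}{17239432} - 31011 = - \frac{534626903381}{17239432}$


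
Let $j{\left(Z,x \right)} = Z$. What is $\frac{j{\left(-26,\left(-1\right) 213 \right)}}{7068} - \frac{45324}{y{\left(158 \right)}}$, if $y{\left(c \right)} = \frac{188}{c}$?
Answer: $- \frac{6326913743}{166098} \approx -38091.0$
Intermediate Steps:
$\frac{j{\left(-26,\left(-1\right) 213 \right)}}{7068} - \frac{45324}{y{\left(158 \right)}} = - \frac{26}{7068} - \frac{45324}{188 \cdot \frac{1}{158}} = \left(-26\right) \frac{1}{7068} - \frac{45324}{188 \cdot \frac{1}{158}} = - \frac{13}{3534} - \frac{45324}{\frac{94}{79}} = - \frac{13}{3534} - \frac{1790298}{47} = - \frac{6326913743}{166098}$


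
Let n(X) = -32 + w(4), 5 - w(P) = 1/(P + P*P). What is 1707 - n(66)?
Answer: 34681/20 ≈ 1734.1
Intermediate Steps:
w(P) = 5 - 1/(P + P**2) (w(P) = 5 - 1/(P + P*P) = 5 - 1/(P + P**2))
n(X) = -541/20 (n(X) = -32 + (-1 + 5*4 + 5*4**2)/(4*(1 + 4)) = -32 + (1/4)*(-1 + 20 + 5*16)/5 = -32 + (1/4)*(1/5)*(-1 + 20 + 80) = -32 + (1/4)*(1/5)*99 = -32 + 99/20 = -541/20)
1707 - n(66) = 1707 - 1*(-541/20) = 1707 + 541/20 = 34681/20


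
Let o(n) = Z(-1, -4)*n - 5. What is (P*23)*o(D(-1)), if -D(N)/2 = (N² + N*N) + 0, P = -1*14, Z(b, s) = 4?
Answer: 6762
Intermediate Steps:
P = -14
D(N) = -4*N² (D(N) = -2*((N² + N*N) + 0) = -2*((N² + N²) + 0) = -2*(2*N² + 0) = -4*N²)
o(n) = -5 + 4*n (o(n) = 4*n - 5 = -5 + 4*n)
(P*23)*o(D(-1)) = (-14*23)*(-5 + 4*(-4*(-1)²)) = -322*(-5 + 4*(-4*1)) = -322*(-5 + 4*(-4)) = -322*(-5 - 16) = -322*(-21) = 6762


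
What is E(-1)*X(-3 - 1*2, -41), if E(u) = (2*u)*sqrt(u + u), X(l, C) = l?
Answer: 10*I*sqrt(2) ≈ 14.142*I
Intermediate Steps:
E(u) = 2*sqrt(2)*u**(3/2) (E(u) = (2*u)*sqrt(2*u) = (2*u)*(sqrt(2)*sqrt(u)) = 2*sqrt(2)*u**(3/2))
E(-1)*X(-3 - 1*2, -41) = (2*sqrt(2)*(-1)**(3/2))*(-3 - 1*2) = (2*sqrt(2)*(-I))*(-3 - 2) = -2*I*sqrt(2)*(-5) = 10*I*sqrt(2)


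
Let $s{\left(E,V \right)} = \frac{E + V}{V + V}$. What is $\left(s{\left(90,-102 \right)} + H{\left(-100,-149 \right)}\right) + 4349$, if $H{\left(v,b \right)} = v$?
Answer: $\frac{72234}{17} \approx 4249.1$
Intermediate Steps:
$s{\left(E,V \right)} = \frac{E + V}{2 V}$
$\left(s{\left(90,-102 \right)} + H{\left(-100,-149 \right)}\right) + 4349 = \left(\frac{90 - 102}{2 \left(-102\right)} - 100\right) + 4349 = \left(\frac{1}{2} \left(- \frac{1}{102}\right) \left(-12\right) - 100\right) + 4349 = \left(\frac{1}{17} - 100\right) + 4349 = - \frac{1699}{17} + 4349 = \frac{72234}{17}$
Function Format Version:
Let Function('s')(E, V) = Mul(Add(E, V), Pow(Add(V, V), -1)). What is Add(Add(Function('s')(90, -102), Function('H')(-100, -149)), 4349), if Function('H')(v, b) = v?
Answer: Rational(72234, 17) ≈ 4249.1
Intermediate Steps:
Function('s')(E, V) = Mul(Rational(1, 2), Pow(V, -1), Add(E, V)) (Function('s')(E, V) = Mul(Add(E, V), Pow(Mul(2, V), -1)) = Mul(Add(E, V), Mul(Rational(1, 2), Pow(V, -1))) = Mul(Rational(1, 2), Pow(V, -1), Add(E, V)))
Add(Add(Function('s')(90, -102), Function('H')(-100, -149)), 4349) = Add(Add(Mul(Rational(1, 2), Pow(-102, -1), Add(90, -102)), -100), 4349) = Add(Add(Mul(Rational(1, 2), Rational(-1, 102), -12), -100), 4349) = Add(Add(Rational(1, 17), -100), 4349) = Add(Rational(-1699, 17), 4349) = Rational(72234, 17)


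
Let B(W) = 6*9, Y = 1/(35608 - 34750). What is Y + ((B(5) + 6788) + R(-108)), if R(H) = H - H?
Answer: 5870437/858 ≈ 6842.0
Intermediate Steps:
Y = 1/858 ≈ 0.0011655
R(H) = 0
B(W) = 54
Y + ((B(5) + 6788) + R(-108)) = 1/858 + ((54 + 6788) + 0) = 1/858 + (6842 + 0) = 1/858 + 6842 = 5870437/858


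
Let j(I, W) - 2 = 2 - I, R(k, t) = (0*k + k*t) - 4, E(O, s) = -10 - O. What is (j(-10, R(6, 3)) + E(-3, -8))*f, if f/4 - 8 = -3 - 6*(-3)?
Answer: 644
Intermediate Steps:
f = 92 (f = 32 + 4*(-3 - 6*(-3)) = 32 + 4*(-3 + 18) = 32 + 4*15 = 32 + 60 = 92)
R(k, t) = -4 + k*t (R(k, t) = (0 + k*t) - 4 = k*t - 4 = -4 + k*t)
j(I, W) = 4 - I (j(I, W) = 2 + (2 - I) = 4 - I)
(j(-10, R(6, 3)) + E(-3, -8))*f = ((4 - 1*(-10)) + (-10 - 1*(-3)))*92 = ((4 + 10) + (-10 + 3))*92 = (14 - 7)*92 = 7*92 = 644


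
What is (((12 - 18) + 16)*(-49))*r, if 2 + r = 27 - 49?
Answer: 11760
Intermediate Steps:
r = -24 (r = -2 + (27 - 49) = -2 - 22 = -24)
(((12 - 18) + 16)*(-49))*r = (((12 - 18) + 16)*(-49))*(-24) = ((-6 + 16)*(-49))*(-24) = (10*(-49))*(-24) = -490*(-24) = 11760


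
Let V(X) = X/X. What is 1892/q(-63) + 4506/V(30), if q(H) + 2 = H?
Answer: 290998/65 ≈ 4476.9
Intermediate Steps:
V(X) = 1
q(H) = -2 + H
1892/q(-63) + 4506/V(30) = 1892/(-2 - 63) + 4506/1 = 1892/(-65) + 4506*1 = 1892*(-1/65) + 4506 = -1892/65 + 4506 = 290998/65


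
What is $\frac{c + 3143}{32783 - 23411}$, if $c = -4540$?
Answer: $- \frac{127}{852} \approx -0.14906$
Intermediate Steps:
$\frac{c + 3143}{32783 - 23411} = \frac{-4540 + 3143}{32783 - 23411} = - \frac{1397}{9372} = \left(-1397\right) \frac{1}{9372} = - \frac{127}{852}$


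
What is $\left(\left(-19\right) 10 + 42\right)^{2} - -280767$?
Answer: $302671$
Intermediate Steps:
$\left(\left(-19\right) 10 + 42\right)^{2} - -280767 = \left(-190 + 42\right)^{2} + 280767 = \left(-148\right)^{2} + 280767 = 21904 + 280767 = 302671$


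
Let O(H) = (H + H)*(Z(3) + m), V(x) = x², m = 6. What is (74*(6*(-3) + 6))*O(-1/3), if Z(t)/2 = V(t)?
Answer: 14208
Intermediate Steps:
Z(t) = 2*t²
O(H) = 48*H (O(H) = (H + H)*(2*3² + 6) = (2*H)*(2*9 + 6) = (2*H)*(18 + 6) = (2*H)*24 = 48*H)
(74*(6*(-3) + 6))*O(-1/3) = (74*(6*(-3) + 6))*(48*(-1/3)) = (74*(-18 + 6))*(48*(-1*⅓)) = (74*(-12))*(48*(-⅓)) = -888*(-16) = 14208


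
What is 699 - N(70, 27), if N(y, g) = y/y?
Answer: 698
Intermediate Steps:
N(y, g) = 1
699 - N(70, 27) = 699 - 1*1 = 699 - 1 = 698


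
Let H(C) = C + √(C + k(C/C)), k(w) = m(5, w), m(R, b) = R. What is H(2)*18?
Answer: 36 + 18*√7 ≈ 83.624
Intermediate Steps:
k(w) = 5
H(C) = C + √(5 + C) (H(C) = C + √(C + 5) = C + √(5 + C))
H(2)*18 = (2 + √(5 + 2))*18 = (2 + √7)*18 = 36 + 18*√7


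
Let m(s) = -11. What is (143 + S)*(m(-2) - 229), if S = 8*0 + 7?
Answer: -36000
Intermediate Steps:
S = 7 (S = 0 + 7 = 7)
(143 + S)*(m(-2) - 229) = (143 + 7)*(-11 - 229) = 150*(-240) = -36000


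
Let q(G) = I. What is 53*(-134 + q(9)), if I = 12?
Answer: -6466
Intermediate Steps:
q(G) = 12
53*(-134 + q(9)) = 53*(-134 + 12) = 53*(-122) = -6466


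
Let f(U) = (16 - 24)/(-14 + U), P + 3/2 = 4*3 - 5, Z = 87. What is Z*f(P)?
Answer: 1392/17 ≈ 81.882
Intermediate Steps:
P = 11/2 (P = -3/2 + (4*3 - 5) = -3/2 + (12 - 5) = -3/2 + 7 = 11/2 ≈ 5.5000)
f(U) = -8/(-14 + U)
Z*f(P) = 87*(-8/(-14 + 11/2)) = 87*(-8/(-17/2)) = 87*(-8*(-2/17)) = 87*(16/17) = 1392/17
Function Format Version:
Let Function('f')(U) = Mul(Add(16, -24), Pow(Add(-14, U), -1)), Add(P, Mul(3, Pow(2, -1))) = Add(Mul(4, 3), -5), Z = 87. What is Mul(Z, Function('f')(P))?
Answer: Rational(1392, 17) ≈ 81.882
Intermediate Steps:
P = Rational(11, 2) (P = Add(Rational(-3, 2), Add(Mul(4, 3), -5)) = Add(Rational(-3, 2), Add(12, -5)) = Add(Rational(-3, 2), 7) = Rational(11, 2) ≈ 5.5000)
Function('f')(U) = Mul(-8, Pow(Add(-14, U), -1))
Mul(Z, Function('f')(P)) = Mul(87, Mul(-8, Pow(Add(-14, Rational(11, 2)), -1))) = Mul(87, Mul(-8, Pow(Rational(-17, 2), -1))) = Mul(87, Mul(-8, Rational(-2, 17))) = Mul(87, Rational(16, 17)) = Rational(1392, 17)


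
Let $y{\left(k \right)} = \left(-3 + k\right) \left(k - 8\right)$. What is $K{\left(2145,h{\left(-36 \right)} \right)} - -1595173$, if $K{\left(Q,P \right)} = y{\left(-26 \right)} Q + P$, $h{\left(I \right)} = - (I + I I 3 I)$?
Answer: $3850147$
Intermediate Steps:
$y{\left(k \right)} = \left(-8 + k\right) \left(-3 + k\right)$ ($y{\left(k \right)} = \left(-3 + k\right) \left(-8 + k\right) = \left(-8 + k\right) \left(-3 + k\right)$)
$h{\left(I \right)} = - I - 3 I^{3}$ ($h{\left(I \right)} = - (I + I^{2} \cdot 3 I) = - (I + 3 I^{2} I) = - (I + 3 I^{3}) = - I - 3 I^{3}$)
$K{\left(Q,P \right)} = P + 986 Q$ ($K{\left(Q,P \right)} = \left(24 + \left(-26\right)^{2} - -286\right) Q + P = \left(24 + 676 + 286\right) Q + P = 986 Q + P = P + 986 Q$)
$K{\left(2145,h{\left(-36 \right)} \right)} - -1595173 = \left(\left(\left(-1\right) \left(-36\right) - 3 \left(-36\right)^{3}\right) + 986 \cdot 2145\right) - -1595173 = \left(\left(36 - -139968\right) + 2114970\right) + 1595173 = \left(\left(36 + 139968\right) + 2114970\right) + 1595173 = \left(140004 + 2114970\right) + 1595173 = 2254974 + 1595173 = 3850147$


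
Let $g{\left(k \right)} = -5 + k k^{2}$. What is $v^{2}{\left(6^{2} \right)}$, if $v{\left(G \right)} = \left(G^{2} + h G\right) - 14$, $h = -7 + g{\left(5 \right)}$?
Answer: $28622500$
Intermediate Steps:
$g{\left(k \right)} = -5 + k^{3}$
$h = 113$ ($h = -7 - \left(5 - 5^{3}\right) = -7 + \left(-5 + 125\right) = -7 + 120 = 113$)
$v{\left(G \right)} = -14 + G^{2} + 113 G$ ($v{\left(G \right)} = \left(G^{2} + 113 G\right) - 14 = -14 + G^{2} + 113 G$)
$v^{2}{\left(6^{2} \right)} = \left(-14 + \left(6^{2}\right)^{2} + 113 \cdot 6^{2}\right)^{2} = \left(-14 + 36^{2} + 113 \cdot 36\right)^{2} = \left(-14 + 1296 + 4068\right)^{2} = 5350^{2} = 28622500$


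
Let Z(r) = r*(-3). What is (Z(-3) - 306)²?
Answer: 88209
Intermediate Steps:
Z(r) = -3*r
(Z(-3) - 306)² = (-3*(-3) - 306)² = (9 - 306)² = (-297)² = 88209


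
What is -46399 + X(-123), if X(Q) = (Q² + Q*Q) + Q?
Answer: -16264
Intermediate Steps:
X(Q) = Q + 2*Q² (X(Q) = (Q² + Q²) + Q = 2*Q² + Q = Q + 2*Q²)
-46399 + X(-123) = -46399 - 123*(1 + 2*(-123)) = -46399 - 123*(1 - 246) = -46399 - 123*(-245) = -46399 + 30135 = -16264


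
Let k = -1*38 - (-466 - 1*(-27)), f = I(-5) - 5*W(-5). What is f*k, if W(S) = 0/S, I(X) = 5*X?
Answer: -10025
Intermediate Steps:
W(S) = 0
f = -25 (f = 5*(-5) - 5*0 = -25 + 0 = -25)
k = 401 (k = -38 - (-466 + 27) = -38 - 1*(-439) = -38 + 439 = 401)
f*k = -25*401 = -10025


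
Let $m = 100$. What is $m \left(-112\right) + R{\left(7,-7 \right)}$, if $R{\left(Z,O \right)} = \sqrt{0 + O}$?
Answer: $-11200 + i \sqrt{7} \approx -11200.0 + 2.6458 i$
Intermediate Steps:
$R{\left(Z,O \right)} = \sqrt{O}$
$m \left(-112\right) + R{\left(7,-7 \right)} = 100 \left(-112\right) + \sqrt{-7} = -11200 + i \sqrt{7}$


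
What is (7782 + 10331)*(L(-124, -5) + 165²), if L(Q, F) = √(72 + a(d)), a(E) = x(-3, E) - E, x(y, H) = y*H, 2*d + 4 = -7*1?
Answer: 493126425 + 18113*√94 ≈ 4.9330e+8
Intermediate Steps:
d = -11/2 (d = -2 + (-7*1)/2 = -2 + (½)*(-7) = -2 - 7/2 = -11/2 ≈ -5.5000)
x(y, H) = H*y
a(E) = -4*E (a(E) = E*(-3) - E = -3*E - E = -4*E)
L(Q, F) = √94 (L(Q, F) = √(72 - 4*(-11/2)) = √(72 + 22) = √94)
(7782 + 10331)*(L(-124, -5) + 165²) = (7782 + 10331)*(√94 + 165²) = 18113*(√94 + 27225) = 18113*(27225 + √94) = 493126425 + 18113*√94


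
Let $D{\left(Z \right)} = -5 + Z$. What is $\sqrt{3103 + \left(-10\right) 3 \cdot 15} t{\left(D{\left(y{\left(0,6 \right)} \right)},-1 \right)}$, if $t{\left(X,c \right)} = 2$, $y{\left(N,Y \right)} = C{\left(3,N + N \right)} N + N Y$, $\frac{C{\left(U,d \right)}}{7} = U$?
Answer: $2 \sqrt{2653} \approx 103.01$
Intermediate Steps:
$C{\left(U,d \right)} = 7 U$
$y{\left(N,Y \right)} = 21 N + N Y$ ($y{\left(N,Y \right)} = 7 \cdot 3 N + N Y = 21 N + N Y$)
$\sqrt{3103 + \left(-10\right) 3 \cdot 15} t{\left(D{\left(y{\left(0,6 \right)} \right)},-1 \right)} = \sqrt{3103 + \left(-10\right) 3 \cdot 15} \cdot 2 = \sqrt{3103 - 450} \cdot 2 = \sqrt{2653} \cdot 2 = 2 \sqrt{2653}$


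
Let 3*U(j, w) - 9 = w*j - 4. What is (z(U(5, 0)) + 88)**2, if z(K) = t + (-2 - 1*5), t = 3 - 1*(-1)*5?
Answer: 7921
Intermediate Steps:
U(j, w) = 5/3 + j*w/3 (U(j, w) = 3 + (w*j - 4)/3 = 3 + (j*w - 4)/3 = 3 + (-4 + j*w)/3 = 3 + (-4/3 + j*w/3) = 5/3 + j*w/3)
t = 8 (t = 3 + 1*5 = 3 + 5 = 8)
z(K) = 1 (z(K) = 8 + (-2 - 1*5) = 8 + (-2 - 5) = 8 - 7 = 1)
(z(U(5, 0)) + 88)**2 = (1 + 88)**2 = 89**2 = 7921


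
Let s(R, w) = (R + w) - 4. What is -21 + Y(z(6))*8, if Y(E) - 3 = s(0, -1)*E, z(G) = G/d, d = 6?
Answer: -37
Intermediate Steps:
s(R, w) = -4 + R + w
z(G) = G/6
Y(E) = 3 - 5*E (Y(E) = 3 + (-4 + 0 - 1)*E = 3 - 5*E)
-21 + Y(z(6))*8 = -21 + (3 - 5*6/6)*8 = -21 + (3 - 5*1)*8 = -21 + (3 - 5)*8 = -21 - 2*8 = -21 - 16 = -37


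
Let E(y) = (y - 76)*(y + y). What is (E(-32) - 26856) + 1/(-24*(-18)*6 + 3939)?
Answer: -130254263/6531 ≈ -19944.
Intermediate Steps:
E(y) = 2*y*(-76 + y) (E(y) = (-76 + y)*(2*y) = 2*y*(-76 + y))
(E(-32) - 26856) + 1/(-24*(-18)*6 + 3939) = (2*(-32)*(-76 - 32) - 26856) + 1/(-24*(-18)*6 + 3939) = (2*(-32)*(-108) - 26856) + 1/(432*6 + 3939) = (6912 - 26856) + 1/(2592 + 3939) = -19944 + 1/6531 = -130254263/6531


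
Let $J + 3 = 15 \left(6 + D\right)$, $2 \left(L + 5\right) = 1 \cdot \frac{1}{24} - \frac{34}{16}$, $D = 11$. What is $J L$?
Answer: $- \frac{3045}{2} \approx -1522.5$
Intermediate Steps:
$L = - \frac{145}{24}$ ($L = -5 + \frac{1 \cdot \frac{1}{24} - \frac{34}{16}}{2} = -5 + \frac{1 \cdot \frac{1}{24} - \frac{17}{8}}{2} = -5 + \frac{\frac{1}{24} - \frac{17}{8}}{2} = -5 + \frac{1}{2} \left(- \frac{25}{12}\right) = -5 - \frac{25}{24} = - \frac{145}{24} \approx -6.0417$)
$J = 252$ ($J = -3 + 15 \left(6 + 11\right) = -3 + 15 \cdot 17 = -3 + 255 = 252$)
$J L = 252 \left(- \frac{145}{24}\right) = - \frac{3045}{2}$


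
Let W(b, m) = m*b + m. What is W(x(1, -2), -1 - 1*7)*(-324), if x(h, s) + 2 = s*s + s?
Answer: 2592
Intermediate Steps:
x(h, s) = -2 + s + s² (x(h, s) = -2 + (s*s + s) = -2 + (s² + s) = -2 + (s + s²) = -2 + s + s²)
W(b, m) = m + b*m (W(b, m) = b*m + m = m + b*m)
W(x(1, -2), -1 - 1*7)*(-324) = ((-1 - 1*7)*(1 + (-2 - 2 + (-2)²)))*(-324) = ((-1 - 7)*(1 + (-2 - 2 + 4)))*(-324) = -8*(1 + 0)*(-324) = -8*1*(-324) = -8*(-324) = 2592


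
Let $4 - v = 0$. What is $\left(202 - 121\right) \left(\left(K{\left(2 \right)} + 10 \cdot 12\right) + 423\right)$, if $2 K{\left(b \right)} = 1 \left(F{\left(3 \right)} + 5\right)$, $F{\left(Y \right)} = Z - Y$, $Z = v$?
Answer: $44226$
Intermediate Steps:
$v = 4$ ($v = 4 - 0 = 4 + 0 = 4$)
$Z = 4$
$F{\left(Y \right)} = 4 - Y$
$K{\left(b \right)} = 3$ ($K{\left(b \right)} = \frac{1 \left(\left(4 - 3\right) + 5\right)}{2} = \frac{1 \left(1 + 5\right)}{2} = \frac{1 \cdot 6}{2} = \frac{1}{2} \cdot 6 = 3$)
$\left(202 - 121\right) \left(\left(K{\left(2 \right)} + 10 \cdot 12\right) + 423\right) = \left(202 - 121\right) \left(\left(3 + 10 \cdot 12\right) + 423\right) = 81 \left(\left(3 + 120\right) + 423\right) = 81 \left(123 + 423\right) = 81 \cdot 546 = 44226$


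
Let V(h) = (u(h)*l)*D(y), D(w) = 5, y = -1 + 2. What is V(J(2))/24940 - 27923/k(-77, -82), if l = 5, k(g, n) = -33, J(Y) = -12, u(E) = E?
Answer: 34819486/41151 ≈ 846.14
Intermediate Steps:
y = 1
V(h) = 25*h (V(h) = (h*5)*5 = (5*h)*5 = 25*h)
V(J(2))/24940 - 27923/k(-77, -82) = (25*(-12))/24940 - 27923/(-33) = -300*1/24940 - 27923*(-1/33) = -15/1247 + 27923/33 = 34819486/41151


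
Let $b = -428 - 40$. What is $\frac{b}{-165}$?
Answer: $\frac{156}{55} \approx 2.8364$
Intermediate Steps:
$b = -468$ ($b = -428 - 40 = -468$)
$\frac{b}{-165} = - \frac{468}{-165} = \left(-468\right) \left(- \frac{1}{165}\right) = \frac{156}{55}$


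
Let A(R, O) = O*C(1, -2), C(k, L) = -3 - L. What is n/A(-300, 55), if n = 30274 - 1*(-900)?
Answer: -2834/5 ≈ -566.80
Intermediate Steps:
n = 31174 (n = 30274 + 900 = 31174)
A(R, O) = -O (A(R, O) = O*(-3 - 1*(-2)) = O*(-3 + 2) = O*(-1) = -O)
n/A(-300, 55) = 31174/((-1*55)) = 31174/(-55) = 31174*(-1/55) = -2834/5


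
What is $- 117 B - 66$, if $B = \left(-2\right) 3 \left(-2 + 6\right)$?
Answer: $2742$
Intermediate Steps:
$B = -24$ ($B = \left(-6\right) 4 = -24$)
$- 117 B - 66 = \left(-117\right) \left(-24\right) - 66 = 2808 - 66 = 2742$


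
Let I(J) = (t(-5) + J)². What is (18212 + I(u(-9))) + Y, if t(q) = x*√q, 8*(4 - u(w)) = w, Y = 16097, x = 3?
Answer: 2194577/64 + 123*I*√5/4 ≈ 34290.0 + 68.759*I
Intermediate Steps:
u(w) = 4 - w/8
t(q) = 3*√q
I(J) = (J + 3*I*√5)² (I(J) = (3*√(-5) + J)² = (3*(I*√5) + J)² = (3*I*√5 + J)² = (J + 3*I*√5)²)
(18212 + I(u(-9))) + Y = (18212 + ((4 - ⅛*(-9)) + 3*I*√5)²) + 16097 = (18212 + ((4 + 9/8) + 3*I*√5)²) + 16097 = (18212 + (41/8 + 3*I*√5)²) + 16097 = 34309 + (41/8 + 3*I*√5)²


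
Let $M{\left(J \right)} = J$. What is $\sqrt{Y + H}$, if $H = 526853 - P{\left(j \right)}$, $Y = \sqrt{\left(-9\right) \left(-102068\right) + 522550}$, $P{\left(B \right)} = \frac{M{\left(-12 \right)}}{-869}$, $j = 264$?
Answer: $\frac{\sqrt{397858827905 + 755161 \sqrt{1441162}}}{869} \approx 726.67$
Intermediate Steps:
$P{\left(B \right)} = \frac{12}{869}$ ($P{\left(B \right)} = - \frac{12}{-869} = \left(-12\right) \left(- \frac{1}{869}\right) = \frac{12}{869}$)
$Y = \sqrt{1441162}$ ($Y = \sqrt{918612 + 522550} = \sqrt{1441162} \approx 1200.5$)
$H = \frac{457835245}{869}$ ($H = 526853 - \frac{12}{869} = \frac{457835245}{869} \approx 5.2685 \cdot 10^{5}$)
$\sqrt{Y + H} = \sqrt{\sqrt{1441162} + \frac{457835245}{869}} = \sqrt{\frac{457835245}{869} + \sqrt{1441162}}$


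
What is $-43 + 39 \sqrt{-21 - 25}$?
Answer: $-43 + 39 i \sqrt{46} \approx -43.0 + 264.51 i$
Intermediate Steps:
$-43 + 39 \sqrt{-21 - 25} = -43 + 39 \sqrt{-46} = -43 + 39 i \sqrt{46}$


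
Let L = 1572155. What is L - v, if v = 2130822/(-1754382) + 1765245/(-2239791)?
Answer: 343206154687213939/218302723009 ≈ 1.5722e+6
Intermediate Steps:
v = -437194999544/218302723009 (v = 2130822*(-1/1754382) + 1765245*(-1/2239791) = -355137/292397 - 588415/746597 = -437194999544/218302723009 ≈ -2.0027)
L - v = 1572155 - 1*(-437194999544/218302723009) = 1572155 + 437194999544/218302723009 = 343206154687213939/218302723009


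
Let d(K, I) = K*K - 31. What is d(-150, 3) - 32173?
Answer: -9704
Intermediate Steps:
d(K, I) = -31 + K² (d(K, I) = K² - 31 = -31 + K²)
d(-150, 3) - 32173 = (-31 + (-150)²) - 32173 = (-31 + 22500) - 32173 = 22469 - 32173 = -9704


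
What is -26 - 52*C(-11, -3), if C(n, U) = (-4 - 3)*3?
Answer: 1066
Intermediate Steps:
C(n, U) = -21 (C(n, U) = -7*3 = -21)
-26 - 52*C(-11, -3) = -26 - 52*(-21) = -26 + 1092 = 1066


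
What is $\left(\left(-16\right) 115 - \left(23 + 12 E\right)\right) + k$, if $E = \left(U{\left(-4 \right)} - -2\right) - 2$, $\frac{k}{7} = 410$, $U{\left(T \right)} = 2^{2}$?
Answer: $959$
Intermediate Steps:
$U{\left(T \right)} = 4$
$k = 2870$ ($k = 7 \cdot 410 = 2870$)
$E = 4$ ($E = \left(4 - -2\right) - 2 = \left(4 + 2\right) - 2 = 6 - 2 = 4$)
$\left(\left(-16\right) 115 - \left(23 + 12 E\right)\right) + k = \left(\left(-16\right) 115 - 71\right) + 2870 = \left(-1840 - 71\right) + 2870 = -1911 + 2870 = 959$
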